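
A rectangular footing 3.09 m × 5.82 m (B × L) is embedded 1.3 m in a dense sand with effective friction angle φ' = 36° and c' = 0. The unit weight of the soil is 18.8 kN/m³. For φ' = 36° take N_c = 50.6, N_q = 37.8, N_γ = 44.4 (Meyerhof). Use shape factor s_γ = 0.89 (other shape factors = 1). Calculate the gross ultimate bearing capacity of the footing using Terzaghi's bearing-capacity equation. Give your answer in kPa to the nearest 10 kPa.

Overburden at base level: q = 18.8 × 1.3 = 24.44 kPa.
Surcharge term q·N_q = 24.44 × 37.8 = 923.83 kPa; self-weight term 0.5·γ·B·N_γ·s_γ = 0.5 × 18.8 × 3.09 × 44.4 × 0.89 = 1147.8 kPa.
q_ult = 923.83 + 1147.8 = 2071.6 kPa.

q_ult ≈ 2070 kPa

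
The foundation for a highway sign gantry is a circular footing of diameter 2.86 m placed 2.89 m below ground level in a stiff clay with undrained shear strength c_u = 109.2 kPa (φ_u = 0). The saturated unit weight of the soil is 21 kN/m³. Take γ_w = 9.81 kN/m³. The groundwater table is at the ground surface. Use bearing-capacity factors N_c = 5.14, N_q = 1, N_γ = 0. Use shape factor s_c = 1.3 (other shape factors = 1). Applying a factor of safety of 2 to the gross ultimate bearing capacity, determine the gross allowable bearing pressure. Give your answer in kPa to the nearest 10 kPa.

γ' = 21 − 9.81 = 11.19 kN/m³ (submerged throughout). q = 11.19 × 2.89 = 32.339 kPa.
c·N_c·s_c = 109.2 × 5.14 × 1.3 = 729.67 kPa
q·N_q = 32.339 × 1 = 32.339 kPa
q_ult = 729.67 + 32.339 = 762.01 kPa.
q_all = q_ult / FS = 762.01 / 2 = 381.01 kPa.

q_all ≈ 380 kPa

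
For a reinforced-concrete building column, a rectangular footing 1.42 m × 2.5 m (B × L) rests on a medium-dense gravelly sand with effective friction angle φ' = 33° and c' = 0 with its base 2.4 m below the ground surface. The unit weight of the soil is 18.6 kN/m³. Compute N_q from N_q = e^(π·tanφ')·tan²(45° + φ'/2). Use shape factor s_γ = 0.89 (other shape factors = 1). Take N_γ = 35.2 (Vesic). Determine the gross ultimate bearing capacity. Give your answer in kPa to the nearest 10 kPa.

q_ult ≈ 1580 kPa

tan33° = 0.6494, so N_q = e^(π×0.6494)·tan²(61.5°) = 7.692 × 3.392 = 26.09.
Effective surcharge at the founding depth q = γ·D_f = 18.6 × 2.4 = 44.64 kPa.
q_ult = q·N_q + 0.5·γ·B·N_γ·s_γ
     = 44.64 × 26.092 + 0.5 × 18.6 × 1.42 × 35.2 × 0.89
     = 1164.7 + 413.72 = 1578.5 kPa.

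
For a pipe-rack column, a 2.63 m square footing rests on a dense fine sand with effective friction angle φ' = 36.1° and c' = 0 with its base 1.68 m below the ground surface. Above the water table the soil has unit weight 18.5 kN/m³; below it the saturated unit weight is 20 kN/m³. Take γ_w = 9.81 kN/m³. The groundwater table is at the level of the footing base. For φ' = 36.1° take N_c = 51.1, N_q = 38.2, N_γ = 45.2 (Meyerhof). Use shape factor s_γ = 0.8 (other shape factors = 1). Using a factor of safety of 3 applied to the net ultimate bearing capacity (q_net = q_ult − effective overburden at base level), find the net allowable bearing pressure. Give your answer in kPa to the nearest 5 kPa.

q_all(net) ≈ 545 kPa

q = γ·D_f = 18.5 × 1.68 = 31.08 kPa.
For the ½γBN_γ term take γ' = 20 − 9.81 = 10.19 kN/m³ (soil below base is submerged).
q·N_q = 31.08 × 38.2 = 1187.3 kPa
0.5·γ·B·N_γ·s_γ = 0.5 × 10.19 × 2.63 × 45.2 × 0.8 = 484.54 kPa
q_ult = 1187.3 + 484.54 = 1671.8 kPa.
Net ultimate: q_net = 1671.8 − 31.08 = 1640.7 kPa.
q_all(net) = 1640.7 / 3 = 546.9 kPa.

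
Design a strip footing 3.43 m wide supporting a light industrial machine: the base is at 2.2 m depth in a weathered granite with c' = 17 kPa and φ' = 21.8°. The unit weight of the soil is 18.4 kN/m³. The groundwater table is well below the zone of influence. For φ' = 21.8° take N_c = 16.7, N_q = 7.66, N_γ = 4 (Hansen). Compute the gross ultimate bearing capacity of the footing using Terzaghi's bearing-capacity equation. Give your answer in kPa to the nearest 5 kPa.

Overburden at base level: q = 18.4 × 2.2 = 40.48 kPa.
Cohesion term c·N_c = 17 × 16.7 = 283.9 kPa; surcharge term q·N_q = 40.48 × 7.66 = 310.08 kPa; self-weight term 0.5·γ·B·N_γ = 0.5 × 18.4 × 3.43 × 4 = 126.22 kPa.
q_ult = 283.9 + 310.08 + 126.22 = 720.2 kPa.

q_ult ≈ 720 kPa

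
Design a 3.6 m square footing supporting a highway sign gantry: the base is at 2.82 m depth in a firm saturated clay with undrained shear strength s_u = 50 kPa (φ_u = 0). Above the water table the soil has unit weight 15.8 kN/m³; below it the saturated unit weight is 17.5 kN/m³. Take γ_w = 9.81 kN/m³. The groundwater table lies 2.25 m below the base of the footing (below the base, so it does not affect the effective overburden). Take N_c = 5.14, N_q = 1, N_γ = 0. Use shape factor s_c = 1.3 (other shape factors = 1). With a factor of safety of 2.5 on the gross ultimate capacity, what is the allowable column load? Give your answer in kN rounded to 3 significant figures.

P_all ≈ 1960 kN

Overburden at base level: q = 15.8 × 2.82 = 44.556 kPa.
Cohesion term c·N_c·s_c = 50 × 5.14 × 1.3 = 334.1 kPa; surcharge term q·N_q = 44.556 × 1 = 44.556 kPa.
q_ult = 334.1 + 44.556 = 378.66 kPa.
Gross allowable pressure q_all = 378.66 / 2.5 = 151.46 kPa.
Footing area = 12.96 m², so allowable column load = 151.46 × 12.96 = 1963 kN.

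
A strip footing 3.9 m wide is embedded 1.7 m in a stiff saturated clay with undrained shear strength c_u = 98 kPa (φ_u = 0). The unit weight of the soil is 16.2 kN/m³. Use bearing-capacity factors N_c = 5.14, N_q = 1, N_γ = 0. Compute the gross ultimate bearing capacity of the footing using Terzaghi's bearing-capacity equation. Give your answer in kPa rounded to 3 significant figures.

q_ult ≈ 531 kPa

Overburden at base level: q = 16.2 × 1.7 = 27.54 kPa.
Cohesion term c·N_c = 98 × 5.14 = 503.72 kPa; surcharge term q·N_q = 27.54 × 1 = 27.54 kPa.
q_ult = 503.72 + 27.54 = 531.26 kPa.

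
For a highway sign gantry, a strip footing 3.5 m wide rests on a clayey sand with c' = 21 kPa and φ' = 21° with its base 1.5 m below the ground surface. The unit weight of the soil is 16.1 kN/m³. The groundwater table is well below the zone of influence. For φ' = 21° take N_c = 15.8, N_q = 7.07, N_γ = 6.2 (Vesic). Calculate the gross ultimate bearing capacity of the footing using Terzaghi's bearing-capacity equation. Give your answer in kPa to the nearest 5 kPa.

Effective surcharge at the founding depth q = γ·D_f = 16.1 × 1.5 = 24.15 kPa.
q_ult = c·N_c + q·N_q + 0.5·γ·B·N_γ
     = 21 × 15.8 + 24.15 × 7.07 + 0.5 × 16.1 × 3.5 × 6.2
     = 331.8 + 170.74 + 174.69 = 677.23 kPa.

q_ult ≈ 675 kPa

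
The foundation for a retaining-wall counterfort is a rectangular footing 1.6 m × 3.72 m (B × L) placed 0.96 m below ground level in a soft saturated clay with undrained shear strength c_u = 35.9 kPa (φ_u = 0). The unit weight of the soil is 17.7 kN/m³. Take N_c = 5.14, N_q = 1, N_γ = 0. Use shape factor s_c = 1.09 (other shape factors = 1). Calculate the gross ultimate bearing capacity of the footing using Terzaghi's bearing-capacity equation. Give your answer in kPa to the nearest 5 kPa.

Effective surcharge at the founding depth q = γ·D_f = 17.7 × 0.96 = 16.992 kPa.
q_ult = c·N_c·s_c + q·N_q
     = 35.9 × 5.14 × 1.09 + 16.992 × 1
     = 201.13 + 16.992 = 218.13 kPa.

q_ult ≈ 220 kPa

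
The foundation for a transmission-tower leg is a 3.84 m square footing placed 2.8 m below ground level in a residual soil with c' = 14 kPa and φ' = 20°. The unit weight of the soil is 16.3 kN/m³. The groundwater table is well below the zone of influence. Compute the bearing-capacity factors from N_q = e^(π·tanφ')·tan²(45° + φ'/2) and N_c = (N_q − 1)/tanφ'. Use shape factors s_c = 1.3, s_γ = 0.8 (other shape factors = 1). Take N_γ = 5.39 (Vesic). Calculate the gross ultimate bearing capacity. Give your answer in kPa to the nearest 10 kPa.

tan20° = 0.364, so N_q = e^(π×0.364)·tan²(55°) = 3.138 × 2.04 = 6.4.
N_c = (6.4 − 1)/tan20° = 14.83.
Overburden at base level: q = 16.3 × 2.8 = 45.64 kPa.
Cohesion term c·N_c·s_c = 14 × 14.835 × 1.3 = 269.99 kPa; surcharge term q·N_q = 45.64 × 6.3994 = 292.07 kPa; self-weight term 0.5·γ·B·N_γ·s_γ = 0.5 × 16.3 × 3.84 × 5.39 × 0.8 = 134.95 kPa.
q_ult = 269.99 + 292.07 + 134.95 = 697.01 kPa.

q_ult ≈ 700 kPa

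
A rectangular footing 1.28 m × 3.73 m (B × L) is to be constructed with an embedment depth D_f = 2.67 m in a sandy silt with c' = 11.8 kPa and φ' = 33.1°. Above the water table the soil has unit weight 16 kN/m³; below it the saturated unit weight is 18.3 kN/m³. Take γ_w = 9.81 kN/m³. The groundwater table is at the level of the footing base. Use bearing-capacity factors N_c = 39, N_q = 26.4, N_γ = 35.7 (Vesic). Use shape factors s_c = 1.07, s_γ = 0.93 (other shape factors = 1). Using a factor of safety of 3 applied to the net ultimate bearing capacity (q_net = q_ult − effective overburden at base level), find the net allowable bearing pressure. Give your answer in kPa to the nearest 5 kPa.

Effective surcharge at the founding depth q = γ·D_f = 16 × 2.67 = 42.72 kPa.
The water table coincides with the base, so in the self-weight term γ → γ' = 8.49 kN/m³.
q_ult = c·N_c·s_c + q·N_q + 0.5·γ·B·N_γ·s_γ
     = 11.8 × 39 × 1.07 + 42.72 × 26.4 + 0.5 × 8.49 × 1.28 × 35.7 × 0.93
     = 492.41 + 1127.8 + 180.4 = 1800.6 kPa.
Net ultimate: q_net = 1800.6 − 42.72 = 1757.9 kPa.
q_all(net) = 1757.9 / 3 = 585.97 kPa.

q_all(net) ≈ 585 kPa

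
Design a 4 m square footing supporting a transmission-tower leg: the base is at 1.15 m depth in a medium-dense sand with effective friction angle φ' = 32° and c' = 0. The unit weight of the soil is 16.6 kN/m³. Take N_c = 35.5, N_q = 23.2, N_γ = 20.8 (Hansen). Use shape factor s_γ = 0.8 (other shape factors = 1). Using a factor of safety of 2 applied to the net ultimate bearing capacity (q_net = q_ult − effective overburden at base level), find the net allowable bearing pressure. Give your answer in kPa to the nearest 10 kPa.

q_all(net) ≈ 490 kPa

Effective surcharge at the founding depth q = γ·D_f = 16.6 × 1.15 = 19.09 kPa.
q_ult = q·N_q + 0.5·γ·B·N_γ·s_γ
     = 19.09 × 23.2 + 0.5 × 16.6 × 4 × 20.8 × 0.8
     = 442.89 + 552.45 = 995.34 kPa.
Net ultimate: q_net = 995.34 − 19.09 = 976.25 kPa.
q_all(net) = 976.25 / 2 = 488.12 kPa.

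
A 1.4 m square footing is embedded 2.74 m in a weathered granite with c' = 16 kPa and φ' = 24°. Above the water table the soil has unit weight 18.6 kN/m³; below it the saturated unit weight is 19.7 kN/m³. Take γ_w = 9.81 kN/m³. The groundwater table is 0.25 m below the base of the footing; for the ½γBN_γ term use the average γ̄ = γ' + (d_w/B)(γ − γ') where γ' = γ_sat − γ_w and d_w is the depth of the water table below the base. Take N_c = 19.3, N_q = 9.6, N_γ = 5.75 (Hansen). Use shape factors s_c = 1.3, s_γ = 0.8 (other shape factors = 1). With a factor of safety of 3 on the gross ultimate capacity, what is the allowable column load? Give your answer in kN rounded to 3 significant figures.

P_all ≈ 606 kN

Overburden at base level: q = 18.6 × 2.74 = 50.964 kPa.
The water table is 0.25 m below the base (< B = 1.4 m), so the ½γBN_γ term uses γ̄ = γ' + (d_w/B)(γ − γ') = 9.89 + (0.25/1.4)(18.6 − 9.89) = 11.445 kN/m³.
Cohesion term c·N_c·s_c = 16 × 19.3 × 1.3 = 401.44 kPa; surcharge term q·N_q = 50.964 × 9.6 = 489.25 kPa; self-weight term 0.5·γ·B·N_γ·s_γ = 0.5 × 11.445 × 1.4 × 5.75 × 0.8 = 36.854 kPa.
q_ult = 401.44 + 489.25 + 36.854 = 927.55 kPa.
Gross allowable pressure q_all = 927.55 / 3 = 309.18 kPa.
Footing area = 1.96 m², so allowable column load = 309.18 × 1.96 = 606 kN.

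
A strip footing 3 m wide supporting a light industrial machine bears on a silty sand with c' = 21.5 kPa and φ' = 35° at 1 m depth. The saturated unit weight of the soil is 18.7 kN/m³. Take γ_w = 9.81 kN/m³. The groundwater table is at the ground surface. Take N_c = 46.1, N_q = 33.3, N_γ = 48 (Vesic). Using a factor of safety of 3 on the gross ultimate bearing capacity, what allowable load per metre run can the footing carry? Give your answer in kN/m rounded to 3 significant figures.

≈ 1930 kN/m

Water table at ground surface, so effective unit weight γ' = 18.7 − 9.81 = 8.89 kN/m³ is used throughout; overburden q = 8.89 × 1 = 8.89 kPa; the same γ' applies in the ½γBN_γ term.
Cohesion term c·N_c = 21.5 × 46.1 = 991.15 kPa; surcharge term q·N_q = 8.89 × 33.3 = 296.04 kPa; self-weight term 0.5·γ·B·N_γ = 0.5 × 8.89 × 3 × 48 = 640.08 kPa.
q_ult = 991.15 + 296.04 + 640.08 = 1927.3 kPa.
Gross allowable pressure q_all = 1927.3 / 3 = 642.42 kPa.
Allowable wall load = q_all × B = 642.42 × 3 = 1927.3 kN per metre run.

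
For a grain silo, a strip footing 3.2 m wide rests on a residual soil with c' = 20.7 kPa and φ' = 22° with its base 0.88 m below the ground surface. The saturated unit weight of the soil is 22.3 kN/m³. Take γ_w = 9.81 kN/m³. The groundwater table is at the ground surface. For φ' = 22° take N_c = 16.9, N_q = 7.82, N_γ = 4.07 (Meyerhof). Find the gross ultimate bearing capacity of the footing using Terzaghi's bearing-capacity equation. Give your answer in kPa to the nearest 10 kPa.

With the water table at the surface the whole profile is submerged: γ' = 22.3 − 9.81 = 12.49 kN/m³, so q = γ'·D_f = 10.991 kPa; the same γ' applies in the ½γBN_γ term.
q_ult = c·N_c + q·N_q + 0.5·γ·B·N_γ
     = 20.7 × 16.9 + 10.991 × 7.82 + 0.5 × 12.49 × 3.2 × 4.07
     = 349.83 + 85.951 + 81.335 = 517.12 kPa.

q_ult ≈ 520 kPa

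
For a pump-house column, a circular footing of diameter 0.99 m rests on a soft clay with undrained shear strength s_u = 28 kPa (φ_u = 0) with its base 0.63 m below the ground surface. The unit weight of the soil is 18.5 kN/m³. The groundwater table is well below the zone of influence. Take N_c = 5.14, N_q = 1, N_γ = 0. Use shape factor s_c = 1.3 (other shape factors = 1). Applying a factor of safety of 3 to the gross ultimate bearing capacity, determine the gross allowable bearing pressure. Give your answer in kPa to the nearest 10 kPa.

Overburden at base level: q = 18.5 × 0.63 = 11.655 kPa.
Cohesion term c·N_c·s_c = 28 × 5.14 × 1.3 = 187.1 kPa; surcharge term q·N_q = 11.655 × 1 = 11.655 kPa.
q_ult = 187.1 + 11.655 = 198.75 kPa.
q_all = q_ult / FS = 198.75 / 3 = 66.25 kPa.

q_all ≈ 70 kPa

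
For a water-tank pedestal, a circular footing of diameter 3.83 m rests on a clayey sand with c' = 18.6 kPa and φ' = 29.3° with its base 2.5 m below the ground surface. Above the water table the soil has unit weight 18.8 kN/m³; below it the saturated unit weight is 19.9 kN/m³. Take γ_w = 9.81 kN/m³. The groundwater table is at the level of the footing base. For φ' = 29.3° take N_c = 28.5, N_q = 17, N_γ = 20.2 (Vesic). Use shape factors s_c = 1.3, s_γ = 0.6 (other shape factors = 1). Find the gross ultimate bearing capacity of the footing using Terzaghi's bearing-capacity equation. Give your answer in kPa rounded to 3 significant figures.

q_ult ≈ 1720 kPa

Overburden at base level: q = 18.8 × 2.5 = 47 kPa.
Below the base the soil is submerged, so the ½γBN_γ term uses γ' = 19.9 − 9.81 = 10.09 kN/m³.
Cohesion term c·N_c·s_c = 18.6 × 28.5 × 1.3 = 689.13 kPa; surcharge term q·N_q = 47 × 17 = 799 kPa; self-weight term 0.5·γ·B·N_γ·s_γ = 0.5 × 10.09 × 3.83 × 20.2 × 0.6 = 234.19 kPa.
q_ult = 689.13 + 799 + 234.19 = 1722.3 kPa.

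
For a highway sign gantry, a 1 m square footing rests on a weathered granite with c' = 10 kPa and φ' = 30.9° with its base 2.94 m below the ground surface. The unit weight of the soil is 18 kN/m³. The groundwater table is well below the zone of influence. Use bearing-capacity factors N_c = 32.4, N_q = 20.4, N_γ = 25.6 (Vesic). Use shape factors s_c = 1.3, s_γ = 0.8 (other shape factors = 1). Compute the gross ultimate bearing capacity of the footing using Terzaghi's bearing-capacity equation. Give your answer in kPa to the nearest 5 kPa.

q = γ·D_f = 18 × 2.94 = 52.92 kPa.
c·N_c·s_c = 10 × 32.4 × 1.3 = 421.2 kPa
q·N_q = 52.92 × 20.4 = 1079.6 kPa
0.5·γ·B·N_γ·s_γ = 0.5 × 18 × 1 × 25.6 × 0.8 = 184.32 kPa
q_ult = 421.2 + 1079.6 + 184.32 = 1685.1 kPa.

q_ult ≈ 1685 kPa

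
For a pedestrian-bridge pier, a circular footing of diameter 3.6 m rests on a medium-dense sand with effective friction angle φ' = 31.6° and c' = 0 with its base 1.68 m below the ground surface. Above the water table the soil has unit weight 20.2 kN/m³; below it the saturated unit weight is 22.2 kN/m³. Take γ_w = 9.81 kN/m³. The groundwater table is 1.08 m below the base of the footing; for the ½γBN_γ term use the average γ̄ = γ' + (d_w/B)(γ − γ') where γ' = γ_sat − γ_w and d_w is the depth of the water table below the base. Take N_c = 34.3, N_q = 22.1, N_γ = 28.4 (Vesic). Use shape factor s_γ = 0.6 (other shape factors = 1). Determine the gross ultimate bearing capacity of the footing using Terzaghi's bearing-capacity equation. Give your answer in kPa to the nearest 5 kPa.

q_ult ≈ 1200 kPa

q = γ·D_f = 20.2 × 1.68 = 33.936 kPa.
γ' = 12.39 kN/m³; averaging over the depth B below the base, γ̄ = γ' + (d_w/B)(γ − γ') = 14.733 kN/m³.
q·N_q = 33.936 × 22.1 = 749.99 kPa
0.5·γ·B·N_γ·s_γ = 0.5 × 14.733 × 3.6 × 28.4 × 0.6 = 451.89 kPa
q_ult = 749.99 + 451.89 = 1201.9 kPa.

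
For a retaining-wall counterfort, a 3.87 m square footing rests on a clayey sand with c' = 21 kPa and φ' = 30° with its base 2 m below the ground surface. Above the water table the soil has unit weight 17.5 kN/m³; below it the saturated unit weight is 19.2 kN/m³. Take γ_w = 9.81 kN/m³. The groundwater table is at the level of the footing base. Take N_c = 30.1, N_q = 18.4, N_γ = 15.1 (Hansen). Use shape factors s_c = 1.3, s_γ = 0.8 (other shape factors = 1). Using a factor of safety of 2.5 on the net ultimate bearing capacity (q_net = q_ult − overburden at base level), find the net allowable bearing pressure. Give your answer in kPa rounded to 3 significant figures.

Overburden at base level: q = 17.5 × 2 = 35 kPa.
Below the base the soil is submerged, so the ½γBN_γ term uses γ' = 19.2 − 9.81 = 9.39 kN/m³.
Cohesion term c·N_c·s_c = 21 × 30.1 × 1.3 = 821.73 kPa; surcharge term q·N_q = 35 × 18.4 = 644 kPa; self-weight term 0.5·γ·B·N_γ·s_γ = 0.5 × 9.39 × 3.87 × 15.1 × 0.8 = 219.49 kPa.
q_ult = 821.73 + 644 + 219.49 = 1685.2 kPa.
q_net = 1685.2 − 35 = 1650.2 kPa.
q_all(net) = 1650.2 / 2.5 = 660.09 kPa.

q_all(net) ≈ 660 kPa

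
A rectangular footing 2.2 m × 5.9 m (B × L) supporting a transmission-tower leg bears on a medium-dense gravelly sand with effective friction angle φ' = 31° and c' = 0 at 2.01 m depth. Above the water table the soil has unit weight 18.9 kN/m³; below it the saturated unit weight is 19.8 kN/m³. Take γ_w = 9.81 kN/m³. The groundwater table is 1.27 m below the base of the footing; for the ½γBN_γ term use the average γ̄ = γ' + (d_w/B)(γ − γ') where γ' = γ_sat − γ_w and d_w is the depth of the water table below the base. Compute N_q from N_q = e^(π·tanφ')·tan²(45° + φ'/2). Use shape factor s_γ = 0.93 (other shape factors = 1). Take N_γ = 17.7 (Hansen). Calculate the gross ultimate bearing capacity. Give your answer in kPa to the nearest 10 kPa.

tan31° = 0.6009, so N_q = e^(π×0.6009)·tan²(60.5°) = 6.604 × 3.124 = 20.63.
Overburden at base level: q = 18.9 × 2.01 = 37.989 kPa.
The water table is 1.27 m below the base (< B = 2.2 m), so the ½γBN_γ term uses γ̄ = γ' + (d_w/B)(γ − γ') = 9.99 + (1.27/2.2)(18.9 − 9.99) = 15.133 kN/m³.
Surcharge term q·N_q = 37.989 × 20.631 = 783.74 kPa; self-weight term 0.5·γ·B·N_γ·s_γ = 0.5 × 15.133 × 2.2 × 17.7 × 0.93 = 274.02 kPa.
q_ult = 783.74 + 274.02 = 1057.8 kPa.

q_ult ≈ 1060 kPa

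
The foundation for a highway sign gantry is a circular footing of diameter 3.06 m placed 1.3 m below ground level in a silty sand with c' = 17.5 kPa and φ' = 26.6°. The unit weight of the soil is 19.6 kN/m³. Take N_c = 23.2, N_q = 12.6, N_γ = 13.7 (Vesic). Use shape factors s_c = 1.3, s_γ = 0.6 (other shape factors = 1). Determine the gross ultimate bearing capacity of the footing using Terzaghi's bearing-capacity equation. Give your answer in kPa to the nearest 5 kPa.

q_ult ≈ 1095 kPa

q = γ·D_f = 19.6 × 1.3 = 25.48 kPa.
c·N_c·s_c = 17.5 × 23.2 × 1.3 = 527.8 kPa
q·N_q = 25.48 × 12.6 = 321.05 kPa
0.5·γ·B·N_γ·s_γ = 0.5 × 19.6 × 3.06 × 13.7 × 0.6 = 246.5 kPa
q_ult = 527.8 + 321.05 + 246.5 = 1095.3 kPa.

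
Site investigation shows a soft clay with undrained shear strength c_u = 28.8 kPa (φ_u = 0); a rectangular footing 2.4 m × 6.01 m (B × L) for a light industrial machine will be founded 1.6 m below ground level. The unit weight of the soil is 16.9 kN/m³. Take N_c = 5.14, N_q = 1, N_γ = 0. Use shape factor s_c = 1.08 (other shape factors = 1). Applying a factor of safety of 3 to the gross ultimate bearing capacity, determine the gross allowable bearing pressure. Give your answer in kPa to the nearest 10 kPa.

Overburden at base level: q = 16.9 × 1.6 = 27.04 kPa.
Cohesion term c·N_c·s_c = 28.8 × 5.14 × 1.08 = 159.87 kPa; surcharge term q·N_q = 27.04 × 1 = 27.04 kPa.
q_ult = 159.87 + 27.04 = 186.91 kPa.
q_all = q_ult / FS = 186.91 / 3 = 62.305 kPa.

q_all ≈ 60 kPa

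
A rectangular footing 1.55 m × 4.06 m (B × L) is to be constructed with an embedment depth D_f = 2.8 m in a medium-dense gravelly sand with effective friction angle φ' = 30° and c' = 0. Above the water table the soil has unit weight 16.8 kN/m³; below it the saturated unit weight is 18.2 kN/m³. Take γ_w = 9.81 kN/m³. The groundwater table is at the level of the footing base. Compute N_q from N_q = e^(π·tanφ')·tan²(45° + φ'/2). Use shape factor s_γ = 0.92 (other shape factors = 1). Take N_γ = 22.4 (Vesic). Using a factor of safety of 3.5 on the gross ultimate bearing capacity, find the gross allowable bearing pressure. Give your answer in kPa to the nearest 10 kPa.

N_q = e^(π·tan30°)·tan²(60°) = 18.4.
Effective surcharge at the founding depth q = γ·D_f = 16.8 × 2.8 = 47.04 kPa.
The water table coincides with the base, so in the self-weight term γ → γ' = 8.39 kN/m³.
q_ult = q·N_q + 0.5·γ·B·N_γ·s_γ
     = 47.04 × 18.401 + 0.5 × 8.39 × 1.55 × 22.4 × 0.92
     = 865.59 + 134 = 999.59 kPa.
q_all = 999.59 / 3.5 = 285.6 kPa.

q_all ≈ 290 kPa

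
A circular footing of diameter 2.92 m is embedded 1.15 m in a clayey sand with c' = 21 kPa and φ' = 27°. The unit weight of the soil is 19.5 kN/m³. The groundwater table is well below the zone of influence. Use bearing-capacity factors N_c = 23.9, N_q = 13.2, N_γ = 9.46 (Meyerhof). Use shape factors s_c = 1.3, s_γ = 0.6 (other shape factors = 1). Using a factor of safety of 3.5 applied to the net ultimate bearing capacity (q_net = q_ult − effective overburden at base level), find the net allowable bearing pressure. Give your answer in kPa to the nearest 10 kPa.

q_all(net) ≈ 310 kPa

q = γ·D_f = 19.5 × 1.15 = 22.425 kPa.
c·N_c·s_c = 21 × 23.9 × 1.3 = 652.47 kPa
q·N_q = 22.425 × 13.2 = 296.01 kPa
0.5·γ·B·N_γ·s_γ = 0.5 × 19.5 × 2.92 × 9.46 × 0.6 = 161.6 kPa
q_ult = 652.47 + 296.01 + 161.6 = 1110.1 kPa.
Net ultimate: q_net = 1110.1 − 22.425 = 1087.7 kPa.
q_all(net) = 1087.7 / 3.5 = 310.76 kPa.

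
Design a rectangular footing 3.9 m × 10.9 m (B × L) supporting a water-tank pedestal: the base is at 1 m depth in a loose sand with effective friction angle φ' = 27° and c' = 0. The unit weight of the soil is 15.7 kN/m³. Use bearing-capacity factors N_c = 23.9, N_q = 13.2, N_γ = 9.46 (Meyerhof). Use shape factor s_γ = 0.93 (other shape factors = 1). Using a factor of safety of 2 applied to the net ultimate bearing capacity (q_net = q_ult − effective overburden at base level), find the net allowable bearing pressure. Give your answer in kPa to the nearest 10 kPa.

Overburden at base level: q = 15.7 × 1 = 15.7 kPa.
Surcharge term q·N_q = 15.7 × 13.2 = 207.24 kPa; self-weight term 0.5·γ·B·N_γ·s_γ = 0.5 × 15.7 × 3.9 × 9.46 × 0.93 = 269.34 kPa.
q_ult = 207.24 + 269.34 = 476.58 kPa.
Net ultimate: q_net = 476.58 − 15.7 = 460.88 kPa.
q_all(net) = 460.88 / 2 = 230.44 kPa.

q_all(net) ≈ 230 kPa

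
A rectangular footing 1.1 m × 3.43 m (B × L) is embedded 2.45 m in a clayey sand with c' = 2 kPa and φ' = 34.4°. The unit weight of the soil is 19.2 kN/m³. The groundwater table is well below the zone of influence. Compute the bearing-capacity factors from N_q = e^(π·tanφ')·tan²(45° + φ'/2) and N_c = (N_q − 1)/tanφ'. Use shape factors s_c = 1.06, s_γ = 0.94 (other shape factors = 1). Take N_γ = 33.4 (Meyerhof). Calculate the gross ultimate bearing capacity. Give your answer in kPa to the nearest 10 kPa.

tan34.4° = 0.6847, so N_q = e^(π×0.6847)·tan²(62.2°) = 8.594 × 3.597 = 30.92.
N_c = (30.92 − 1)/tan34.4° = 43.69.
Effective surcharge at the founding depth q = γ·D_f = 19.2 × 2.45 = 47.04 kPa.
q_ult = c·N_c·s_c + q·N_q + 0.5·γ·B·N_γ·s_γ
     = 2 × 43.692 × 1.06 + 47.04 × 30.917 + 0.5 × 19.2 × 1.1 × 33.4 × 0.94
     = 92.627 + 1454.3 + 331.54 = 1878.5 kPa.

q_ult ≈ 1880 kPa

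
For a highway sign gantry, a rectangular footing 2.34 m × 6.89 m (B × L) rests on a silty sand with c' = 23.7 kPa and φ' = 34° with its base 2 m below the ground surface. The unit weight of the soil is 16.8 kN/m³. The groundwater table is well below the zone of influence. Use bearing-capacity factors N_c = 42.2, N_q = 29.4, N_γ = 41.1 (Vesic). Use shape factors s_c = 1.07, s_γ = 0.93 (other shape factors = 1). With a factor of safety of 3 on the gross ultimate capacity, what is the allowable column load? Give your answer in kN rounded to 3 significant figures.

P_all ≈ 15100 kN

Effective surcharge at the founding depth q = γ·D_f = 16.8 × 2 = 33.6 kPa.
q_ult = c·N_c·s_c + q·N_q + 0.5·γ·B·N_γ·s_γ
     = 23.7 × 42.2 × 1.07 + 33.6 × 29.4 + 0.5 × 16.8 × 2.34 × 41.1 × 0.93
     = 1070.1 + 987.84 + 751.31 = 2809.3 kPa.
Gross allowable pressure q_all = 2809.3 / 3 = 936.43 kPa.
Footing area = 16.1226 m², so allowable column load = 936.43 × 16.1226 = 15098 kN.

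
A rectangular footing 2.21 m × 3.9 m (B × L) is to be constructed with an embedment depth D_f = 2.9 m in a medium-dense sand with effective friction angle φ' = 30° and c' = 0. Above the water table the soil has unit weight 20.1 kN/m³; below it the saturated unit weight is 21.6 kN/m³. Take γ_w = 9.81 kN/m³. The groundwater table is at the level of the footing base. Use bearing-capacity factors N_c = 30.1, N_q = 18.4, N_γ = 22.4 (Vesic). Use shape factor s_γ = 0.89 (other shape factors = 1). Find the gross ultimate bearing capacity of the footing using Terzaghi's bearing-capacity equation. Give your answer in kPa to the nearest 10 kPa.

q_ult ≈ 1330 kPa

Effective surcharge at the founding depth q = γ·D_f = 20.1 × 2.9 = 58.29 kPa.
The water table coincides with the base, so in the self-weight term γ → γ' = 11.79 kN/m³.
q_ult = q·N_q + 0.5·γ·B·N_γ·s_γ
     = 58.29 × 18.4 + 0.5 × 11.79 × 2.21 × 22.4 × 0.89
     = 1072.5 + 259.73 = 1332.3 kPa.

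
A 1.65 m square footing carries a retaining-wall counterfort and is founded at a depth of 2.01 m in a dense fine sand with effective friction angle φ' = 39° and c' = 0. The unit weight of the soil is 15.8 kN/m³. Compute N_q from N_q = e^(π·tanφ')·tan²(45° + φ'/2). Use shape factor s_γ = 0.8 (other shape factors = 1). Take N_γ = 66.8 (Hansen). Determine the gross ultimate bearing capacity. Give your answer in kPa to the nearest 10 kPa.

q_ult ≈ 2470 kPa

tan39° = 0.8098, so N_q = e^(π×0.8098)·tan²(64.5°) = 12.731 × 4.395 = 55.96.
Effective surcharge at the founding depth q = γ·D_f = 15.8 × 2.01 = 31.758 kPa.
q_ult = q·N_q + 0.5·γ·B·N_γ·s_γ
     = 31.758 × 55.957 + 0.5 × 15.8 × 1.65 × 66.8 × 0.8
     = 1777.1 + 696.59 = 2473.7 kPa.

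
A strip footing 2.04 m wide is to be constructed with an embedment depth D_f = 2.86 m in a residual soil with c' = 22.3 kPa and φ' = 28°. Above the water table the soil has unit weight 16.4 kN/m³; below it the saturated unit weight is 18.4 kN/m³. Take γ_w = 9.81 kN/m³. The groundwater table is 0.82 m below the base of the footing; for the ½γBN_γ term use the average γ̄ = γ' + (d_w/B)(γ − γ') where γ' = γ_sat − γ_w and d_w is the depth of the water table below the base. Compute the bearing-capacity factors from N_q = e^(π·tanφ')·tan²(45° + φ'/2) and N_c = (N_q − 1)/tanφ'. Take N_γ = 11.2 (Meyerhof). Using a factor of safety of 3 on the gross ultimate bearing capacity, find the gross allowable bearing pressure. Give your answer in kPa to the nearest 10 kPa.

q_all ≈ 470 kPa

N_q = e^(π·tan28°)·tan²(59°) = 14.72; N_c = (N_q − 1)/tanφ' = 25.8.
q = γ·D_f = 16.4 × 2.86 = 46.904 kPa.
γ' = 8.59 kN/m³; averaging over the depth B below the base, γ̄ = γ' + (d_w/B)(γ − γ') = 11.729 kN/m³.
c·N_c = 22.3 × 25.803 = 575.41 kPa
q·N_q = 46.904 × 14.72 = 690.42 kPa
0.5·γ·B·N_γ = 0.5 × 11.729 × 2.04 × 11.2 = 134 kPa
q_ult = 575.41 + 690.42 + 134 = 1399.8 kPa.
q_all = 1399.8 / 3 = 466.61 kPa.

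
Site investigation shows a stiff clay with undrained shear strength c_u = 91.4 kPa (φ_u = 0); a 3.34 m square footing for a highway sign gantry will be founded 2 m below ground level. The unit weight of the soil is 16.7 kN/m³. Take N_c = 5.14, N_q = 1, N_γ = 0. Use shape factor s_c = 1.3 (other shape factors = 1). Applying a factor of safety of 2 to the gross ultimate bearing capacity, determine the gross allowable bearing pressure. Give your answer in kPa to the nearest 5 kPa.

q_all ≈ 320 kPa

Overburden at base level: q = 16.7 × 2 = 33.4 kPa.
Cohesion term c·N_c·s_c = 91.4 × 5.14 × 1.3 = 610.73 kPa; surcharge term q·N_q = 33.4 × 1 = 33.4 kPa.
q_ult = 610.73 + 33.4 = 644.13 kPa.
q_all = q_ult / FS = 644.13 / 2 = 322.07 kPa.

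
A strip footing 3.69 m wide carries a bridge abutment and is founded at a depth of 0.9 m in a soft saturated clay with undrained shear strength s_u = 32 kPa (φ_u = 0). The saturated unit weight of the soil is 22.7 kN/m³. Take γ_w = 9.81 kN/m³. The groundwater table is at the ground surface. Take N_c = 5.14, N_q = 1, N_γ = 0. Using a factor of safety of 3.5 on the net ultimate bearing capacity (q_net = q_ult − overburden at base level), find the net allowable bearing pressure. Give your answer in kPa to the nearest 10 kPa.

q_all(net) ≈ 50 kPa

With the water table at the surface the whole profile is submerged: γ' = 22.7 − 9.81 = 12.89 kN/m³, so q = γ'·D_f = 11.601 kPa.
q_ult = c·N_c + q·N_q
     = 32 × 5.14 + 11.601 × 1
     = 164.48 + 11.601 = 176.08 kPa.
q_net = 176.08 − 11.601 = 164.48 kPa.
q_all(net) = 164.48 / 3.5 = 46.994 kPa.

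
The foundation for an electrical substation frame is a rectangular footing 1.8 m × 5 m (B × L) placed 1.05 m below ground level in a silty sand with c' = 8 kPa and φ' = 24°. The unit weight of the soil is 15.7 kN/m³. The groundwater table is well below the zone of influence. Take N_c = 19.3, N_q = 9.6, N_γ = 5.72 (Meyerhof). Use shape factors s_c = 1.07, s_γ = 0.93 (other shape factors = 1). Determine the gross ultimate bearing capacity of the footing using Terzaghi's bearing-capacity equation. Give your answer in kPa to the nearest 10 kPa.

Effective surcharge at the founding depth q = γ·D_f = 15.7 × 1.05 = 16.485 kPa.
q_ult = c·N_c·s_c + q·N_q + 0.5·γ·B·N_γ·s_γ
     = 8 × 19.3 × 1.07 + 16.485 × 9.6 + 0.5 × 15.7 × 1.8 × 5.72 × 0.93
     = 165.21 + 158.26 + 75.166 = 398.63 kPa.

q_ult ≈ 400 kPa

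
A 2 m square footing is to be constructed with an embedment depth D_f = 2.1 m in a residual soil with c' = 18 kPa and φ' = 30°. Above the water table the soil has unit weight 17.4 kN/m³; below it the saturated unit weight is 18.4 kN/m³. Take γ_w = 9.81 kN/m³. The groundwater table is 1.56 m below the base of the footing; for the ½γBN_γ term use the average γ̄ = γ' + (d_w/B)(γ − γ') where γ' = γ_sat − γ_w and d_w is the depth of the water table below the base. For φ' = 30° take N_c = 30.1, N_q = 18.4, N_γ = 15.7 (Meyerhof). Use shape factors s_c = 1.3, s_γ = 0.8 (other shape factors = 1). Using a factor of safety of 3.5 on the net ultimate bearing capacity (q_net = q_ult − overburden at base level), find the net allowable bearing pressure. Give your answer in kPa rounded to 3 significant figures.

Effective surcharge at the founding depth q = γ·D_f = 17.4 × 2.1 = 36.54 kPa.
With d_w = 1.56 m < B, γ̄ = 8.59 + (1.56/2) × (17.4 − 8.59) = 15.462 kN/m³.
q_ult = c·N_c·s_c + q·N_q + 0.5·γ·B·N_γ·s_γ
     = 18 × 30.1 × 1.3 + 36.54 × 18.4 + 0.5 × 15.462 × 2 × 15.7 × 0.8
     = 704.34 + 672.34 + 194.2 = 1570.9 kPa.
q_net = 1570.9 − 36.54 = 1534.3 kPa.
q_all(net) = 1534.3 / 3.5 = 438.38 kPa.

q_all(net) ≈ 438 kPa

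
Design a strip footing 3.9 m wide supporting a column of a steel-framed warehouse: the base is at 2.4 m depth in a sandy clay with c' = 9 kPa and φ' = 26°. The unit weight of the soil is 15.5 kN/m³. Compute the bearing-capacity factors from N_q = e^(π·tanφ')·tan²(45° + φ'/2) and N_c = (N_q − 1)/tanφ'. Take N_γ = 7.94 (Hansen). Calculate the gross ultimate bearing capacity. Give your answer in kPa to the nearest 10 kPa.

q_ult ≈ 880 kPa

tan26° = 0.4877, so N_q = e^(π×0.4877)·tan²(58°) = 4.629 × 2.561 = 11.85.
N_c = (11.85 − 1)/tan26° = 22.25.
Effective surcharge at the founding depth q = γ·D_f = 15.5 × 2.4 = 37.2 kPa.
q_ult = c·N_c + q·N_q + 0.5·γ·B·N_γ
     = 9 × 22.254 + 37.2 × 11.854 + 0.5 × 15.5 × 3.9 × 7.94
     = 200.29 + 440.98 + 239.99 = 881.25 kPa.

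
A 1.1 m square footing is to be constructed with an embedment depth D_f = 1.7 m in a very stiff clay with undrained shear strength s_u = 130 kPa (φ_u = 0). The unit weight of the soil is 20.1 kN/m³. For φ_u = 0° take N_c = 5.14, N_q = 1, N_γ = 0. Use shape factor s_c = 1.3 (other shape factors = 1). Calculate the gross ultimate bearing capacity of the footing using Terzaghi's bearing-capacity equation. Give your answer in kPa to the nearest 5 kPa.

q = γ·D_f = 20.1 × 1.7 = 34.17 kPa.
c·N_c·s_c = 130 × 5.14 × 1.3 = 868.66 kPa
q·N_q = 34.17 × 1 = 34.17 kPa
q_ult = 868.66 + 34.17 = 902.83 kPa.

q_ult ≈ 905 kPa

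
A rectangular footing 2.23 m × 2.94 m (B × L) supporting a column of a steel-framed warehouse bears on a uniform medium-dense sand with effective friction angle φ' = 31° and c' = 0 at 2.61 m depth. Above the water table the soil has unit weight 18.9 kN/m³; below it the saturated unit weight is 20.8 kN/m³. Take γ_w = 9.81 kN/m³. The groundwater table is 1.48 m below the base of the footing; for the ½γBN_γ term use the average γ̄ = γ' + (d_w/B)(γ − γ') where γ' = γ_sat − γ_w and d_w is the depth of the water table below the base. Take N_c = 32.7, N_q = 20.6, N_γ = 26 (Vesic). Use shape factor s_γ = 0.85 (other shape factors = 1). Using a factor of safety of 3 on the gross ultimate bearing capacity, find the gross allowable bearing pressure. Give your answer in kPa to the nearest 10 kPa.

q_all ≈ 470 kPa

q = γ·D_f = 18.9 × 2.61 = 49.329 kPa.
γ' = 10.99 kN/m³; averaging over the depth B below the base, γ̄ = γ' + (d_w/B)(γ − γ') = 16.24 kN/m³.
q·N_q = 49.329 × 20.6 = 1016.2 kPa
0.5·γ·B·N_γ·s_γ = 0.5 × 16.24 × 2.23 × 26 × 0.85 = 400.17 kPa
q_ult = 1016.2 + 400.17 = 1416.3 kPa.
q_all = 1416.3 / 3 = 472.12 kPa.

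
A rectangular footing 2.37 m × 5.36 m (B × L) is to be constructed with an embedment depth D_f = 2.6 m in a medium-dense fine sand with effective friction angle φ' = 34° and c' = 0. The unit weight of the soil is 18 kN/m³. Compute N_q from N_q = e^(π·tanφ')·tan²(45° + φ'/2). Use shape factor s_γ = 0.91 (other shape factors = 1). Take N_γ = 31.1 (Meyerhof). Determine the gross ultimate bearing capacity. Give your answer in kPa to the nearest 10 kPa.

tan34° = 0.6745, so N_q = e^(π×0.6745)·tan²(62°) = 8.323 × 3.537 = 29.44.
q = γ·D_f = 18 × 2.6 = 46.8 kPa.
q·N_q = 46.8 × 29.44 = 1377.8 kPa
0.5·γ·B·N_γ·s_γ = 0.5 × 18 × 2.37 × 31.1 × 0.91 = 603.66 kPa
q_ult = 1377.8 + 603.66 = 1981.4 kPa.

q_ult ≈ 1980 kPa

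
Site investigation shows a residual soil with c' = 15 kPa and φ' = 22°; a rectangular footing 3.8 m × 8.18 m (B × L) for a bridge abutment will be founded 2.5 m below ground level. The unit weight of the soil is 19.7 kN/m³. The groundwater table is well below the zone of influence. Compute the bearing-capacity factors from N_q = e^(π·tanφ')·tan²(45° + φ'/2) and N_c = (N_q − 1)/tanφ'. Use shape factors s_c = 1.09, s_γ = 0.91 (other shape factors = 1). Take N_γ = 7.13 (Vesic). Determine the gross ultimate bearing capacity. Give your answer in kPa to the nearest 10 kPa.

tan22° = 0.404, so N_q = e^(π×0.404)·tan²(56°) = 3.558 × 2.198 = 7.82.
N_c = (7.82 − 1)/tan22° = 16.88.
Overburden at base level: q = 19.7 × 2.5 = 49.25 kPa.
Cohesion term c·N_c·s_c = 15 × 16.883 × 1.09 = 276.03 kPa; surcharge term q·N_q = 49.25 × 7.8211 = 385.19 kPa; self-weight term 0.5·γ·B·N_γ·s_γ = 0.5 × 19.7 × 3.8 × 7.13 × 0.91 = 242.86 kPa.
q_ult = 276.03 + 385.19 + 242.86 = 904.08 kPa.

q_ult ≈ 900 kPa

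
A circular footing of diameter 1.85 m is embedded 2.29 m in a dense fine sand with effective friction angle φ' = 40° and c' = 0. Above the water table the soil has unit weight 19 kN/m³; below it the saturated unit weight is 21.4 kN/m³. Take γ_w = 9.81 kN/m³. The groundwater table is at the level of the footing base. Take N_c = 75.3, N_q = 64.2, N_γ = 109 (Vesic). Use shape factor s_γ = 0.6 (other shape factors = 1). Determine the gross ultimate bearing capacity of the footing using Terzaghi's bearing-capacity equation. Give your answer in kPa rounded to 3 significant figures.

q = γ·D_f = 19 × 2.29 = 43.51 kPa.
For the ½γBN_γ term take γ' = 21.4 − 9.81 = 11.59 kN/m³ (soil below base is submerged).
q·N_q = 43.51 × 64.2 = 2793.3 kPa
0.5·γ·B·N_γ·s_γ = 0.5 × 11.59 × 1.85 × 109 × 0.6 = 701.14 kPa
q_ult = 2793.3 + 701.14 = 3494.5 kPa.

q_ult ≈ 3490 kPa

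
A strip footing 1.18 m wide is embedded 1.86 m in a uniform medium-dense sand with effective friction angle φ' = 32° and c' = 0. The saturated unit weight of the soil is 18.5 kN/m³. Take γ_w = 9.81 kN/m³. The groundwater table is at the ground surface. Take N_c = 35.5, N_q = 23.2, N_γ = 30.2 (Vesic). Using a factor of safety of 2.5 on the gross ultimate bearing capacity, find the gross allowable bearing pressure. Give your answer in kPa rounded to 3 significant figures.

q_all ≈ 212 kPa

γ' = 18.5 − 9.81 = 8.69 kN/m³ (submerged throughout). q = 8.69 × 1.86 = 16.163 kPa; the same γ' applies in the ½γBN_γ term.
q·N_q = 16.163 × 23.2 = 374.99 kPa
0.5·γ·B·N_γ = 0.5 × 8.69 × 1.18 × 30.2 = 154.84 kPa
q_ult = 374.99 + 154.84 = 529.83 kPa.
q_all = 529.83 / 2.5 = 211.93 kPa.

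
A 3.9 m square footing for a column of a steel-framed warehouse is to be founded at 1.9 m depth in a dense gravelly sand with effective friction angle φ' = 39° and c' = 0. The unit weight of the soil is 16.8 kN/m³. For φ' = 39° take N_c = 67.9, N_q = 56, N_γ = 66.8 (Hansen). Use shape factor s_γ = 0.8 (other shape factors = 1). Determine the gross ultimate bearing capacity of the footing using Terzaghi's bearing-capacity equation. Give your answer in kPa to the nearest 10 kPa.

q_ult ≈ 3540 kPa

Overburden at base level: q = 16.8 × 1.9 = 31.92 kPa.
Surcharge term q·N_q = 31.92 × 56 = 1787.5 kPa; self-weight term 0.5·γ·B·N_γ·s_γ = 0.5 × 16.8 × 3.9 × 66.8 × 0.8 = 1750.7 kPa.
q_ult = 1787.5 + 1750.7 = 3538.2 kPa.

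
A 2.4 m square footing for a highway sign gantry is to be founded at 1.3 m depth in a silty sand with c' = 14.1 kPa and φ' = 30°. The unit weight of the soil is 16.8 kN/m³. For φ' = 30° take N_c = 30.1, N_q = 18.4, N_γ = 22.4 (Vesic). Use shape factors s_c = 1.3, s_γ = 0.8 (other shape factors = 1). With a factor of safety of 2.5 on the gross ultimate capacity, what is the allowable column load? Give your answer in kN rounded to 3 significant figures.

Effective surcharge at the founding depth q = γ·D_f = 16.8 × 1.3 = 21.84 kPa.
q_ult = c·N_c·s_c + q·N_q + 0.5·γ·B·N_γ·s_γ
     = 14.1 × 30.1 × 1.3 + 21.84 × 18.4 + 0.5 × 16.8 × 2.4 × 22.4 × 0.8
     = 551.73 + 401.86 + 361.27 = 1314.9 kPa.
Gross allowable pressure q_all = 1314.9 / 2.5 = 525.94 kPa.
Footing area = 5.76 m², so allowable column load = 525.94 × 5.76 = 3029.4 kN.

P_all ≈ 3030 kN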